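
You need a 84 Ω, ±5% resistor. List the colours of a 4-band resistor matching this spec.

84 Ω = 84 × 10^0.
8 → grey
4 → yellow
Multiplier 10^0 → black.
±5% tolerance → gold.

grey, yellow, black, gold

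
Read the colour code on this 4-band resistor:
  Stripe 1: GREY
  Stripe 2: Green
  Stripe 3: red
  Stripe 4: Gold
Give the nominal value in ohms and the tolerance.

Grey → 8 (first significant figure)
Green → 5 (second significant figure)
Red → ×10^2 multiplier
Gold → ±5% tolerance
85 × 100 = 8500 Ω

8500 Ω ±5%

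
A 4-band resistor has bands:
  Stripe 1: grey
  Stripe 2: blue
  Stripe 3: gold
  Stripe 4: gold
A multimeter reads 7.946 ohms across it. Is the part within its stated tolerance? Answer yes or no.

no

Grey → 8 (first significant figure)
Blue → 6 (second significant figure)
Gold → ×0.1 multiplier
Gold → ±5% tolerance
86 × 0.1 = 8.6 Ω
Allowed range: 8.17 Ω to 9.03 Ω.
7.946 ohms lies outside that range.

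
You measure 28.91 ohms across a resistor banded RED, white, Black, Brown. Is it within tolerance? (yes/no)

Red → 2 (first significant figure)
White → 9 (second significant figure)
Black → ×1 multiplier
Brown → ±1% tolerance
29 × 1 = 29 Ω
Allowed range: 28.71 Ω to 29.29 Ω.
28.91 ohms lies inside that range.

yes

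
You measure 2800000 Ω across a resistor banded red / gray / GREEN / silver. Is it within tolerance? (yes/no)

Red → 2 (first significant figure)
Grey → 8 (second significant figure)
Green → ×10^5 multiplier
Silver → ±10% tolerance
28 × 100000 = 2800000 Ω
Allowed range: 2520000 Ω to 3080000 Ω.
2800000 Ω lies inside that range.

yes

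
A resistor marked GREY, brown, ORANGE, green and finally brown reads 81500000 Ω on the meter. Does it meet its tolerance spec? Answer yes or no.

Grey → 8 (first significant figure)
Brown → 1 (second significant figure)
Orange → 3 (third significant figure)
Green → ×10^5 multiplier
Brown → ±1% tolerance
813 × 100000 = 81300000 Ω
Allowed range: 80487000 Ω to 82113000 Ω.
81500000 Ω lies inside that range.

yes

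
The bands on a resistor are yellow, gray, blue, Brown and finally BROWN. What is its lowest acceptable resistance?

Yellow → 4 (first significant figure)
Grey → 8 (second significant figure)
Blue → 6 (third significant figure)
Brown → ×10 multiplier
Brown → ±1% tolerance
486 × 10 = 4860 Ω
Lowest = 4860 × (1 − 1/100) = 4811.4 Ω.

4811.4 Ω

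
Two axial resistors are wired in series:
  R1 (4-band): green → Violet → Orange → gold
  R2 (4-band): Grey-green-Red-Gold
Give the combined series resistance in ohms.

R1: green, violet → 57; orange ×10^3 → 57000 Ω.
R2: grey, green → 85; red ×10^2 → 8500 Ω.
Series: 57000 + 8500 = 65500 Ω.

65500 Ω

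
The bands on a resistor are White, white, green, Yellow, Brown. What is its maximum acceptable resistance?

White → 9 (first significant figure)
White → 9 (second significant figure)
Green → 5 (third significant figure)
Yellow → ×10^4 multiplier
Brown → ±1% tolerance
995 × 10000 = 9950000 Ω
Maximum = 9950000 × (1 + 1/100) = 10049500 Ω.

10049500 Ω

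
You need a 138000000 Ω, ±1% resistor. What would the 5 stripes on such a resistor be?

brown, orange, grey, blue, brown

138000000 Ω = 138 × 10^6.
1 → brown
3 → orange
8 → grey
Multiplier 10^6 → blue.
±1% tolerance → brown.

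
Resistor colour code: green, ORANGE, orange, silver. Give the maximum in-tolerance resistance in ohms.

Green → 5 (first significant figure)
Orange → 3 (second significant figure)
Orange → ×10^3 multiplier
Silver → ±10% tolerance
53 × 1000 = 53000 Ω
Maximum = 53000 × (1 + 10/100) = 58300 Ω.

58300 Ω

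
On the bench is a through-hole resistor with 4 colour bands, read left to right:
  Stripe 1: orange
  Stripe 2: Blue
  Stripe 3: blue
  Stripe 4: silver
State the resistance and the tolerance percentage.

Orange → 3 (first significant figure)
Blue → 6 (second significant figure)
Blue → ×10^6 multiplier
Silver → ±10% tolerance
36 × 1000000 = 36000000 Ω

36000000 Ω ±10%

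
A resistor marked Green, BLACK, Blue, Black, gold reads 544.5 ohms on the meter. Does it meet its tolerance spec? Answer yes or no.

no

Green → 5 (first significant figure)
Black → 0 (second significant figure)
Blue → 6 (third significant figure)
Black → ×1 multiplier
Gold → ±5% tolerance
506 × 1 = 506 Ω
Allowed range: 480.7 Ω to 531.3 Ω.
544.5 ohms lies outside that range.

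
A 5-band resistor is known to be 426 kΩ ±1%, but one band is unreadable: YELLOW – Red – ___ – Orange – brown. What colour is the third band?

blue

426000 Ω = 426 × 10^3.
The third band gives digit 6 of the significand, and 6 is blue.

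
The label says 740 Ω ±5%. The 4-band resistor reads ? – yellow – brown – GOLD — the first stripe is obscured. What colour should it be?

violet

740 Ω = 74 × 10^1.
The first band gives digit 7 of the significand, and 7 is violet.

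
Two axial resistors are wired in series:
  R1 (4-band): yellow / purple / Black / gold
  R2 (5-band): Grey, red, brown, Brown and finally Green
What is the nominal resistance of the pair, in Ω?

R1: yellow, violet → 47; black ×1 → 47 Ω.
R2: grey, red, brown → 821; brown ×10 → 8210 Ω.
Series: 47 + 8210 = 8257 Ω.

8257 Ω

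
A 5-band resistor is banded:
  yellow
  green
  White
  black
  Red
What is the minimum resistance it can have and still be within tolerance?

449.82 Ω

Yellow → 4 (first significant figure)
Green → 5 (second significant figure)
White → 9 (third significant figure)
Black → ×1 multiplier
Red → ±2% tolerance
459 × 1 = 459 Ω
Minimum = 459 × (1 − 2/100) = 449.82 Ω.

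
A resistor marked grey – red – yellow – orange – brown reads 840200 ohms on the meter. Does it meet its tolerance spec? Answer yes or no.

Grey → 8 (first significant figure)
Red → 2 (second significant figure)
Yellow → 4 (third significant figure)
Orange → ×10^3 multiplier
Brown → ±1% tolerance
824 × 1000 = 824000 Ω
Allowed range: 815760 Ω to 832240 Ω.
840200 ohms lies outside that range.

no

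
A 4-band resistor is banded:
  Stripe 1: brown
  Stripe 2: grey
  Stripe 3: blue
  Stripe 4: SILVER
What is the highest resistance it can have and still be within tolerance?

Brown → 1 (first significant figure)
Grey → 8 (second significant figure)
Blue → ×10^6 multiplier
Silver → ±10% tolerance
18 × 1000000 = 18000000 Ω
Highest = 18000000 × (1 + 10/100) = 19800000 Ω.

19800000 Ω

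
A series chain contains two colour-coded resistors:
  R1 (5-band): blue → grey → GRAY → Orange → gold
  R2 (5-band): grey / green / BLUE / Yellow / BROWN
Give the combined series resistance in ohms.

R1: blue, grey, grey → 688; orange ×10^3 → 688000 Ω.
R2: grey, green, blue → 856; yellow ×10^4 → 8560000 Ω.
Series: 688000 + 8560000 = 9248000 Ω.

9248000 Ω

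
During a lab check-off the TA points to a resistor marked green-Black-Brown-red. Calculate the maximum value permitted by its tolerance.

Green → 5 (first significant figure)
Black → 0 (second significant figure)
Brown → ×10 multiplier
Red → ±2% tolerance
50 × 10 = 500 Ω
Maximum = 500 × (1 + 2/100) = 510 Ω.

510 Ω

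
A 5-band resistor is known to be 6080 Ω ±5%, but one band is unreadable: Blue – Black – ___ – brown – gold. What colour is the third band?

grey

6080 Ω = 608 × 10^1.
The third band gives digit 8 of the significand, and 8 is grey.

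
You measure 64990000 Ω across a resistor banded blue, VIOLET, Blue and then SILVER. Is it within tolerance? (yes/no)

yes

Blue → 6 (first significant figure)
Violet → 7 (second significant figure)
Blue → ×10^6 multiplier
Silver → ±10% tolerance
67 × 1000000 = 67000000 Ω
Allowed range: 60300000 Ω to 73700000 Ω.
64990000 Ω lies inside that range.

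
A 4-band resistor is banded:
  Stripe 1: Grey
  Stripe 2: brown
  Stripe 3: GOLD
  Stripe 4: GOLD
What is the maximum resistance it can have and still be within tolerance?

8.505 Ω

Grey → 8 (first significant figure)
Brown → 1 (second significant figure)
Gold → ×0.1 multiplier
Gold → ±5% tolerance
81 × 0.1 = 8.1 Ω
Maximum = 8.1 × (1 + 5/100) = 8.505 Ω.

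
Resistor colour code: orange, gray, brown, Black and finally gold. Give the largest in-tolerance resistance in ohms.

Orange → 3 (first significant figure)
Grey → 8 (second significant figure)
Brown → 1 (third significant figure)
Black → ×1 multiplier
Gold → ±5% tolerance
381 × 1 = 381 Ω
Largest = 381 × (1 + 5/100) = 400.05 Ω.

400.05 Ω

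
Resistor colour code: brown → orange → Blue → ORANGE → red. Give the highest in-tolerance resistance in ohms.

138720 Ω

Brown → 1 (first significant figure)
Orange → 3 (second significant figure)
Blue → 6 (third significant figure)
Orange → ×10^3 multiplier
Red → ±2% tolerance
136 × 1000 = 136000 Ω
Highest = 136000 × (1 + 2/100) = 138720 Ω.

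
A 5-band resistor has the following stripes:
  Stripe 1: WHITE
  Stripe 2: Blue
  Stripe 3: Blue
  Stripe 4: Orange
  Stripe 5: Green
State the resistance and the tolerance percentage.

White → 9 (first significant figure)
Blue → 6 (second significant figure)
Blue → 6 (third significant figure)
Orange → ×10^3 multiplier
Green → ±0.5% tolerance
966 × 1000 = 966000 Ω

966000 Ω ±0.5%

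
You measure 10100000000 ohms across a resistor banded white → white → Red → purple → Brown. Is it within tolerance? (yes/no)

no

White → 9 (first significant figure)
White → 9 (second significant figure)
Red → 2 (third significant figure)
Violet → ×10^7 multiplier
Brown → ±1% tolerance
992 × 10000000 = 9920000000 Ω
Allowed range: 9820800000 Ω to 10019200000 Ω.
10100000000 ohms lies outside that range.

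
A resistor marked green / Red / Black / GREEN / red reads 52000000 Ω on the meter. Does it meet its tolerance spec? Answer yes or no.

Green → 5 (first significant figure)
Red → 2 (second significant figure)
Black → 0 (third significant figure)
Green → ×10^5 multiplier
Red → ±2% tolerance
520 × 100000 = 52000000 Ω
Allowed range: 50960000 Ω to 53040000 Ω.
52000000 Ω lies inside that range.

yes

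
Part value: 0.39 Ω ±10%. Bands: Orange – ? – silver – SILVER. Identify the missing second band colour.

white

0.39 Ω = 39 × 10^-2.
The second band gives digit 9 of the significand, and 9 is white.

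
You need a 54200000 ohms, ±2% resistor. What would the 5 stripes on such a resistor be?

green, yellow, red, green, red

54200000 Ω = 542 × 10^5.
5 → green
4 → yellow
2 → red
Multiplier 10^5 → green.
±2% tolerance → red.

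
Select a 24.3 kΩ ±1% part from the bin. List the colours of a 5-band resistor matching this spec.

red, yellow, orange, red, brown

24300 Ω = 243 × 10^2.
2 → red
4 → yellow
3 → orange
Multiplier 10^2 → red.
±1% tolerance → brown.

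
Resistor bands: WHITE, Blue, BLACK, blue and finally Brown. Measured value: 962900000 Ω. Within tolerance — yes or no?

yes

White → 9 (first significant figure)
Blue → 6 (second significant figure)
Black → 0 (third significant figure)
Blue → ×10^6 multiplier
Brown → ±1% tolerance
960 × 1000000 = 960000000 Ω
Allowed range: 950400000 Ω to 969600000 Ω.
962900000 Ω lies inside that range.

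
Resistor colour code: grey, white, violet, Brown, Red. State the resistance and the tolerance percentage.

8970 Ω ±2%

Grey → 8 (first significant figure)
White → 9 (second significant figure)
Violet → 7 (third significant figure)
Brown → ×10 multiplier
Red → ±2% tolerance
897 × 10 = 8970 Ω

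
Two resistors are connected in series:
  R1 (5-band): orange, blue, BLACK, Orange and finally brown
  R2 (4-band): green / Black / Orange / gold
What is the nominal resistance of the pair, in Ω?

R1: orange, blue, black → 360; orange ×10^3 → 360000 Ω.
R2: green, black → 50; orange ×10^3 → 50000 Ω.
Series: 360000 + 50000 = 410000 Ω.

410000 Ω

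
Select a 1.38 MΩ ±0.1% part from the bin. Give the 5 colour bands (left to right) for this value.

brown, orange, grey, yellow, violet

1380000 Ω = 138 × 10^4.
1 → brown
3 → orange
8 → grey
Multiplier 10^4 → yellow.
±0.1% tolerance → violet.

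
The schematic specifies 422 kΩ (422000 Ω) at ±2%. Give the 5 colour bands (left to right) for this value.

422000 Ω = 422 × 10^3.
4 → yellow
2 → red
2 → red
Multiplier 10^3 → orange.
±2% tolerance → red.

yellow, red, red, orange, red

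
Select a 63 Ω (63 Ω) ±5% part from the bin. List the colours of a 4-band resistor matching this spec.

63 Ω = 63 × 10^0.
6 → blue
3 → orange
Multiplier 10^0 → black.
±5% tolerance → gold.

blue, orange, black, gold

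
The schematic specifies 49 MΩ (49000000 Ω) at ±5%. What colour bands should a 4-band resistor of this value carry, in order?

yellow, white, blue, gold

49000000 Ω = 49 × 10^6.
4 → yellow
9 → white
Multiplier 10^6 → blue.
±5% tolerance → gold.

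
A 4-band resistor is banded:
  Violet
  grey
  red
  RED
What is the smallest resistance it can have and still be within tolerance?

7644 Ω

Violet → 7 (first significant figure)
Grey → 8 (second significant figure)
Red → ×10^2 multiplier
Red → ±2% tolerance
78 × 100 = 7800 Ω
Smallest = 7800 × (1 − 2/100) = 7644 Ω.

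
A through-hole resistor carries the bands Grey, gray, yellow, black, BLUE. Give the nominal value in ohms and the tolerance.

Grey → 8 (first significant figure)
Grey → 8 (second significant figure)
Yellow → 4 (third significant figure)
Black → ×1 multiplier
Blue → ±0.25% tolerance
884 × 1 = 884 Ω

884 Ω ±0.25%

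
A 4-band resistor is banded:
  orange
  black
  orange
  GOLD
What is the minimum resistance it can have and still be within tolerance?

28500 Ω

Orange → 3 (first significant figure)
Black → 0 (second significant figure)
Orange → ×10^3 multiplier
Gold → ±5% tolerance
30 × 1000 = 30000 Ω
Minimum = 30000 × (1 − 5/100) = 28500 Ω.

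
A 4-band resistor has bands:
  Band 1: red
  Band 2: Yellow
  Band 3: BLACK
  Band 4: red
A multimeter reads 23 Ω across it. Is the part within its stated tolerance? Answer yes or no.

no

Red → 2 (first significant figure)
Yellow → 4 (second significant figure)
Black → ×1 multiplier
Red → ±2% tolerance
24 × 1 = 24 Ω
Allowed range: 23.52 Ω to 24.48 Ω.
23 Ω lies outside that range.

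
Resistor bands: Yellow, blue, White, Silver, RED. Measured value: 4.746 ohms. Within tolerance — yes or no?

Yellow → 4 (first significant figure)
Blue → 6 (second significant figure)
White → 9 (third significant figure)
Silver → ×0.01 multiplier
Red → ±2% tolerance
469 × 0.01 = 4.69 Ω
Allowed range: 4.5962 Ω to 4.7838 Ω.
4.746 ohms lies inside that range.

yes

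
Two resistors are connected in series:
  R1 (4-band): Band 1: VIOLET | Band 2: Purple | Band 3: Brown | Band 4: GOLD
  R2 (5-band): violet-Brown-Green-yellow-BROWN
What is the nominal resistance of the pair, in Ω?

7150770 Ω

R1: violet, violet → 77; brown ×10 → 770 Ω.
R2: violet, brown, green → 715; yellow ×10^4 → 7150000 Ω.
Series: 770 + 7150000 = 7150770 Ω.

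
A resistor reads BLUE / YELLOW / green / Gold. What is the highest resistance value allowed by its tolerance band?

6720000 Ω

Blue → 6 (first significant figure)
Yellow → 4 (second significant figure)
Green → ×10^5 multiplier
Gold → ±5% tolerance
64 × 100000 = 6400000 Ω
Highest = 6400000 × (1 + 5/100) = 6720000 Ω.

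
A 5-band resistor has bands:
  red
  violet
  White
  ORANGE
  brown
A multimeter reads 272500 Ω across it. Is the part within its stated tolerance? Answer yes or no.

no

Red → 2 (first significant figure)
Violet → 7 (second significant figure)
White → 9 (third significant figure)
Orange → ×10^3 multiplier
Brown → ±1% tolerance
279 × 1000 = 279000 Ω
Allowed range: 276210 Ω to 281790 Ω.
272500 Ω lies outside that range.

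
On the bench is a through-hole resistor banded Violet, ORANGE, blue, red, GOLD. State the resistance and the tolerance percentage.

Violet → 7 (first significant figure)
Orange → 3 (second significant figure)
Blue → 6 (third significant figure)
Red → ×10^2 multiplier
Gold → ±5% tolerance
736 × 100 = 73600 Ω

73600 Ω ±5%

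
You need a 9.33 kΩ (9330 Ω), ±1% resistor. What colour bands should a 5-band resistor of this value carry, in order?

9330 Ω = 933 × 10^1.
9 → white
3 → orange
3 → orange
Multiplier 10^1 → brown.
±1% tolerance → brown.

white, orange, orange, brown, brown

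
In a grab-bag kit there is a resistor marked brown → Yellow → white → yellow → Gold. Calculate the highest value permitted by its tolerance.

1564500 Ω

Brown → 1 (first significant figure)
Yellow → 4 (second significant figure)
White → 9 (third significant figure)
Yellow → ×10^4 multiplier
Gold → ±5% tolerance
149 × 10000 = 1490000 Ω
Highest = 1490000 × (1 + 5/100) = 1564500 Ω.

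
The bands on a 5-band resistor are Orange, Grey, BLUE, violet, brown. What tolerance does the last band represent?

The last band, brown, is the tolerance band.
Brown corresponds to ±1%.

±1%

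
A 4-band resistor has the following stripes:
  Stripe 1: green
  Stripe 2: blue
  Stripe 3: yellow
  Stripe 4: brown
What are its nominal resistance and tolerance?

560000 Ω ±1%

Green → 5 (first significant figure)
Blue → 6 (second significant figure)
Yellow → ×10^4 multiplier
Brown → ±1% tolerance
56 × 10000 = 560000 Ω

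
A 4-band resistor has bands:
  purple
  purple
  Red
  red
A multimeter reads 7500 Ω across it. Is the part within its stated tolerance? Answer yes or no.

Violet → 7 (first significant figure)
Violet → 7 (second significant figure)
Red → ×10^2 multiplier
Red → ±2% tolerance
77 × 100 = 7700 Ω
Allowed range: 7546 Ω to 7854 Ω.
7500 Ω lies outside that range.

no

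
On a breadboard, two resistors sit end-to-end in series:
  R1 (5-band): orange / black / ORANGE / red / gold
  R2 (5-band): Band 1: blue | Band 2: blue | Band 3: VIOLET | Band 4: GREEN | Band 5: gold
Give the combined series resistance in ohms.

66730300 Ω

R1: orange, black, orange → 303; red ×10^2 → 30300 Ω.
R2: blue, blue, violet → 667; green ×10^5 → 66700000 Ω.
Series: 30300 + 66700000 = 66730300 Ω.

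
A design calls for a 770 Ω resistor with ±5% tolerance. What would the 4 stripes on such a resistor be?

770 Ω = 77 × 10^1.
7 → violet
7 → violet
Multiplier 10^1 → brown.
±5% tolerance → gold.

violet, violet, brown, gold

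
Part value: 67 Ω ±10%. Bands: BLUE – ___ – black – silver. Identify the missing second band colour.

67 Ω = 67 × 10^0.
The second band gives digit 7 of the significand, and 7 is violet.

violet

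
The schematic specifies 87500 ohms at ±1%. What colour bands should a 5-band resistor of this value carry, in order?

87500 Ω = 875 × 10^2.
8 → grey
7 → violet
5 → green
Multiplier 10^2 → red.
±1% tolerance → brown.

grey, violet, green, red, brown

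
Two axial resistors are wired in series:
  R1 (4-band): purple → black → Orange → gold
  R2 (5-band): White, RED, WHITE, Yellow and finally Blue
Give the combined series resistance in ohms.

9360000 Ω

R1: violet, black → 70; orange ×10^3 → 70000 Ω.
R2: white, red, white → 929; yellow ×10^4 → 9290000 Ω.
Series: 70000 + 9290000 = 9360000 Ω.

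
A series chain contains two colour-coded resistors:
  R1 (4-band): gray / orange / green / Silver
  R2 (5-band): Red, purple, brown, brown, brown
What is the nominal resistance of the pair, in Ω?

8302710 Ω

R1: grey, orange → 83; green ×10^5 → 8300000 Ω.
R2: red, violet, brown → 271; brown ×10 → 2710 Ω.
Series: 8300000 + 2710 = 8302710 Ω.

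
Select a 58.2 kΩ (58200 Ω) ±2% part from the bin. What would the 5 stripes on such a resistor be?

58200 Ω = 582 × 10^2.
5 → green
8 → grey
2 → red
Multiplier 10^2 → red.
±2% tolerance → red.

green, grey, red, red, red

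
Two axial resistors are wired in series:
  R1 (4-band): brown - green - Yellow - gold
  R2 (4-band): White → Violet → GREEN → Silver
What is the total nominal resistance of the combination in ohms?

R1: brown, green → 15; yellow ×10^4 → 150000 Ω.
R2: white, violet → 97; green ×10^5 → 9700000 Ω.
Series: 150000 + 9700000 = 9850000 Ω.

9850000 Ω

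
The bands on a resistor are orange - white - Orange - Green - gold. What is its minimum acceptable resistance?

37335000 Ω

Orange → 3 (first significant figure)
White → 9 (second significant figure)
Orange → 3 (third significant figure)
Green → ×10^5 multiplier
Gold → ±5% tolerance
393 × 100000 = 39300000 Ω
Minimum = 39300000 × (1 − 5/100) = 37335000 Ω.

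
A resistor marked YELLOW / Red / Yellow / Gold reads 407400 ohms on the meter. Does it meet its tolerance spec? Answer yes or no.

Yellow → 4 (first significant figure)
Red → 2 (second significant figure)
Yellow → ×10^4 multiplier
Gold → ±5% tolerance
42 × 10000 = 420000 Ω
Allowed range: 399000 Ω to 441000 Ω.
407400 ohms lies inside that range.

yes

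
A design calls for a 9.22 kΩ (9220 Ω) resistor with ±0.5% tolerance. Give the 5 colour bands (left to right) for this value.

9220 Ω = 922 × 10^1.
9 → white
2 → red
2 → red
Multiplier 10^1 → brown.
±0.5% tolerance → green.

white, red, red, brown, green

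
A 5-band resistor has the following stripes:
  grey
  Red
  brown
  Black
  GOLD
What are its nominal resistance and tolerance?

Grey → 8 (first significant figure)
Red → 2 (second significant figure)
Brown → 1 (third significant figure)
Black → ×1 multiplier
Gold → ±5% tolerance
821 × 1 = 821 Ω

821 Ω ±5%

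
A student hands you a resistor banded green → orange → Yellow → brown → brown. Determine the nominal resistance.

Green → 5 (first significant figure)
Orange → 3 (second significant figure)
Yellow → 4 (third significant figure)
Brown → ×10 multiplier
534 × 10 = 5340 Ω

5340 Ω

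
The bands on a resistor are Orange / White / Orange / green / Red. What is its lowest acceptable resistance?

38514000 Ω

Orange → 3 (first significant figure)
White → 9 (second significant figure)
Orange → 3 (third significant figure)
Green → ×10^5 multiplier
Red → ±2% tolerance
393 × 100000 = 39300000 Ω
Lowest = 39300000 × (1 − 2/100) = 38514000 Ω.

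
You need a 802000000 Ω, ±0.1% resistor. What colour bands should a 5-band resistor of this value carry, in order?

802000000 Ω = 802 × 10^6.
8 → grey
0 → black
2 → red
Multiplier 10^6 → blue.
±0.1% tolerance → violet.

grey, black, red, blue, violet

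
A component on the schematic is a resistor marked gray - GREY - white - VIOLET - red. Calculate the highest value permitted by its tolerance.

9067800000 Ω

Grey → 8 (first significant figure)
Grey → 8 (second significant figure)
White → 9 (third significant figure)
Violet → ×10^7 multiplier
Red → ±2% tolerance
889 × 10000000 = 8890000000 Ω
Highest = 8890000000 × (1 + 2/100) = 9067800000 Ω.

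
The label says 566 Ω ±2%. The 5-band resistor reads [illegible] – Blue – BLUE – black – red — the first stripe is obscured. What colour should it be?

green

566 Ω = 566 × 10^0.
The first band gives digit 5 of the significand, and 5 is green.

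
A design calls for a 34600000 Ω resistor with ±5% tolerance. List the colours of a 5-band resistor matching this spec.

orange, yellow, blue, green, gold

34600000 Ω = 346 × 10^5.
3 → orange
4 → yellow
6 → blue
Multiplier 10^5 → green.
±5% tolerance → gold.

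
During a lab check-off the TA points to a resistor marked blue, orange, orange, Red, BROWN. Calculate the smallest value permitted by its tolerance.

62667 Ω

Blue → 6 (first significant figure)
Orange → 3 (second significant figure)
Orange → 3 (third significant figure)
Red → ×10^2 multiplier
Brown → ±1% tolerance
633 × 100 = 63300 Ω
Smallest = 63300 × (1 − 1/100) = 62667 Ω.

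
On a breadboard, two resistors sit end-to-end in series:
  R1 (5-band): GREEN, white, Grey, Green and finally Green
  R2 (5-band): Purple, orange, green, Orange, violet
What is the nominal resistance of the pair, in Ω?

R1: green, white, grey → 598; green ×10^5 → 59800000 Ω.
R2: violet, orange, green → 735; orange ×10^3 → 735000 Ω.
Series: 59800000 + 735000 = 60535000 Ω.

60535000 Ω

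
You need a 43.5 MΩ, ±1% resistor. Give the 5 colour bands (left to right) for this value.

yellow, orange, green, green, brown

43500000 Ω = 435 × 10^5.
4 → yellow
3 → orange
5 → green
Multiplier 10^5 → green.
±1% tolerance → brown.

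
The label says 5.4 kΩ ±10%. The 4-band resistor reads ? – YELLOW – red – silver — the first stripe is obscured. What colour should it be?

5400 Ω = 54 × 10^2.
The first band gives digit 5 of the significand, and 5 is green.

green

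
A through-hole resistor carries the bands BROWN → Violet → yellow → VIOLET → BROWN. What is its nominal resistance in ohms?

Brown → 1 (first significant figure)
Violet → 7 (second significant figure)
Yellow → 4 (third significant figure)
Violet → ×10^7 multiplier
174 × 10000000 = 1740000000 Ω

1740000000 Ω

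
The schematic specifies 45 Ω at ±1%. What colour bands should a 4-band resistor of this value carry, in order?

yellow, green, black, brown

45 Ω = 45 × 10^0.
4 → yellow
5 → green
Multiplier 10^0 → black.
±1% tolerance → brown.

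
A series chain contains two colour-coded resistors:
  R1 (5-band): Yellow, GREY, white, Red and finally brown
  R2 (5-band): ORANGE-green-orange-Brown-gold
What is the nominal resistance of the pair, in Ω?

52430 Ω

R1: yellow, grey, white → 489; red ×10^2 → 48900 Ω.
R2: orange, green, orange → 353; brown ×10 → 3530 Ω.
Series: 48900 + 3530 = 52430 Ω.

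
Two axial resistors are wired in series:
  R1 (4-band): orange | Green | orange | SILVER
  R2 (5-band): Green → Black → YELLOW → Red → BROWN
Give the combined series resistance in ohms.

R1: orange, green → 35; orange ×10^3 → 35000 Ω.
R2: green, black, yellow → 504; red ×10^2 → 50400 Ω.
Series: 35000 + 50400 = 85400 Ω.

85400 Ω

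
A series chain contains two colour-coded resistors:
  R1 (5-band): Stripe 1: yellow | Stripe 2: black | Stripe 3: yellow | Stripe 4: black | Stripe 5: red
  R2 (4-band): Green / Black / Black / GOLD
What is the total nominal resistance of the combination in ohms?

454 Ω

R1: yellow, black, yellow → 404; black ×1 → 404 Ω.
R2: green, black → 50; black ×1 → 50 Ω.
Series: 404 + 50 = 454 Ω.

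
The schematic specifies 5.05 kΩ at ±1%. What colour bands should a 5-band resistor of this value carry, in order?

green, black, green, brown, brown

5050 Ω = 505 × 10^1.
5 → green
0 → black
5 → green
Multiplier 10^1 → brown.
±1% tolerance → brown.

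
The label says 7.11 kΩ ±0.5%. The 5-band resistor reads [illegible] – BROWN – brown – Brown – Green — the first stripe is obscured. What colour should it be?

violet

7110 Ω = 711 × 10^1.
The first band gives digit 7 of the significand, and 7 is violet.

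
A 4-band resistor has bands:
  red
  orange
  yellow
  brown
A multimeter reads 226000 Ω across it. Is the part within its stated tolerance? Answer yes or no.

Red → 2 (first significant figure)
Orange → 3 (second significant figure)
Yellow → ×10^4 multiplier
Brown → ±1% tolerance
23 × 10000 = 230000 Ω
Allowed range: 227700 Ω to 232300 Ω.
226000 Ω lies outside that range.

no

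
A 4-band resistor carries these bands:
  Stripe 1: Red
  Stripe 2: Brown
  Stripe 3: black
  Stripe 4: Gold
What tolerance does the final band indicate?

The last band, gold, is the tolerance band.
Gold corresponds to ±5%.

±5%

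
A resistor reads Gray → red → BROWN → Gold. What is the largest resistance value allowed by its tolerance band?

861 Ω

Grey → 8 (first significant figure)
Red → 2 (second significant figure)
Brown → ×10 multiplier
Gold → ±5% tolerance
82 × 10 = 820 Ω
Largest = 820 × (1 + 5/100) = 861 Ω.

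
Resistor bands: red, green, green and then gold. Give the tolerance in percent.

±5%

The last band, gold, is the tolerance band.
Gold corresponds to ±5%.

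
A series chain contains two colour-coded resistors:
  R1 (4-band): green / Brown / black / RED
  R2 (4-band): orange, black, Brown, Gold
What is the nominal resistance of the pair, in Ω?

351 Ω

R1: green, brown → 51; black ×1 → 51 Ω.
R2: orange, black → 30; brown ×10 → 300 Ω.
Series: 51 + 300 = 351 Ω.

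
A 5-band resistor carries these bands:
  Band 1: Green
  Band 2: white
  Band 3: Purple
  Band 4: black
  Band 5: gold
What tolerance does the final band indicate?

±5%

The last band, gold, is the tolerance band.
Gold corresponds to ±5%.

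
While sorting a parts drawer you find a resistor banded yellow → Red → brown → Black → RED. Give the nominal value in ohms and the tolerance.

Yellow → 4 (first significant figure)
Red → 2 (second significant figure)
Brown → 1 (third significant figure)
Black → ×1 multiplier
Red → ±2% tolerance
421 × 1 = 421 Ω

421 Ω ±2%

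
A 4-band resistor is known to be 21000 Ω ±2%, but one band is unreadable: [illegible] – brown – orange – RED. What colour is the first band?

21000 Ω = 21 × 10^3.
The first band gives digit 2 of the significand, and 2 is red.

red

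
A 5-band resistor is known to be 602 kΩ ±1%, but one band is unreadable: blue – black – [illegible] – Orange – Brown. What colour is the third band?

red

602000 Ω = 602 × 10^3.
The third band gives digit 2 of the significand, and 2 is red.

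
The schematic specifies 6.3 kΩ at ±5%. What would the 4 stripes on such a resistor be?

6300 Ω = 63 × 10^2.
6 → blue
3 → orange
Multiplier 10^2 → red.
±5% tolerance → gold.

blue, orange, red, gold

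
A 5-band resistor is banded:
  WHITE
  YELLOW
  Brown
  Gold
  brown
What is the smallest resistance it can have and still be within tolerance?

White → 9 (first significant figure)
Yellow → 4 (second significant figure)
Brown → 1 (third significant figure)
Gold → ×0.1 multiplier
Brown → ±1% tolerance
941 × 0.1 = 94.1 Ω
Smallest = 94.1 × (1 − 1/100) = 93.159 Ω.

93.159 Ω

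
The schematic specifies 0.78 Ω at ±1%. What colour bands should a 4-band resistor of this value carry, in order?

0.78 Ω = 78 × 10^-2.
7 → violet
8 → grey
Multiplier 10^-2 → silver.
±1% tolerance → brown.

violet, grey, silver, brown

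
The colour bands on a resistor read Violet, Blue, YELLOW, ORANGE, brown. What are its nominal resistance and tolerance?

764000 Ω ±1%

Violet → 7 (first significant figure)
Blue → 6 (second significant figure)
Yellow → 4 (third significant figure)
Orange → ×10^3 multiplier
Brown → ±1% tolerance
764 × 1000 = 764000 Ω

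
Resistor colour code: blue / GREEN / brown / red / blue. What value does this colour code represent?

65100 Ω

Blue → 6 (first significant figure)
Green → 5 (second significant figure)
Brown → 1 (third significant figure)
Red → ×10^2 multiplier
651 × 100 = 65100 Ω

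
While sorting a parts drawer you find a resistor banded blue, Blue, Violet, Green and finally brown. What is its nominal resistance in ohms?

Blue → 6 (first significant figure)
Blue → 6 (second significant figure)
Violet → 7 (third significant figure)
Green → ×10^5 multiplier
667 × 100000 = 66700000 Ω

66700000 Ω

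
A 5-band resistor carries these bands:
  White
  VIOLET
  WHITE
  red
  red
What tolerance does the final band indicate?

±2%

The last band, red, is the tolerance band.
Red corresponds to ±2%.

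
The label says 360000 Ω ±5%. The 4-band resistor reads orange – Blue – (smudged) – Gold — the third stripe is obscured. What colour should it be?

yellow

360000 Ω = 36 × 10^4.
The third band is the multiplier, 10^4, which is yellow.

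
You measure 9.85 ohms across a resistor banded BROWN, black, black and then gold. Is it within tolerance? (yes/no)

yes

Brown → 1 (first significant figure)
Black → 0 (second significant figure)
Black → ×1 multiplier
Gold → ±5% tolerance
10 × 1 = 10 Ω
Allowed range: 9.5 Ω to 10.5 Ω.
9.85 ohms lies inside that range.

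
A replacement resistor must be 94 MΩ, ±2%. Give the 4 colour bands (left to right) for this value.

94000000 Ω = 94 × 10^6.
9 → white
4 → yellow
Multiplier 10^6 → blue.
±2% tolerance → red.

white, yellow, blue, red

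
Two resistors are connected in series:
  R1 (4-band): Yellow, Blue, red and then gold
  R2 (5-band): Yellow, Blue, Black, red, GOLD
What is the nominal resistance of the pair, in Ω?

50600 Ω

R1: yellow, blue → 46; red ×10^2 → 4600 Ω.
R2: yellow, blue, black → 460; red ×10^2 → 46000 Ω.
Series: 4600 + 46000 = 50600 Ω.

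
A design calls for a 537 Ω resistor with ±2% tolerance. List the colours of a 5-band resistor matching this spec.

green, orange, violet, black, red

537 Ω = 537 × 10^0.
5 → green
3 → orange
7 → violet
Multiplier 10^0 → black.
±2% tolerance → red.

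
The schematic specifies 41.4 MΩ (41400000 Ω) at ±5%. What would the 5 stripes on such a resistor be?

41400000 Ω = 414 × 10^5.
4 → yellow
1 → brown
4 → yellow
Multiplier 10^5 → green.
±5% tolerance → gold.

yellow, brown, yellow, green, gold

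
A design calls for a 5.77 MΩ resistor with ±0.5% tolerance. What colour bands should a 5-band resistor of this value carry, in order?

5770000 Ω = 577 × 10^4.
5 → green
7 → violet
7 → violet
Multiplier 10^4 → yellow.
±0.5% tolerance → green.

green, violet, violet, yellow, green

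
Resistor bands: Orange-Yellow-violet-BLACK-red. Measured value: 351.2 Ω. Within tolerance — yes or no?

Orange → 3 (first significant figure)
Yellow → 4 (second significant figure)
Violet → 7 (third significant figure)
Black → ×1 multiplier
Red → ±2% tolerance
347 × 1 = 347 Ω
Allowed range: 340.06 Ω to 353.94 Ω.
351.2 Ω lies inside that range.

yes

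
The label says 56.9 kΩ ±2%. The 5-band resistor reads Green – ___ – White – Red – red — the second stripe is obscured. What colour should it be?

blue

56900 Ω = 569 × 10^2.
The second band gives digit 6 of the significand, and 6 is blue.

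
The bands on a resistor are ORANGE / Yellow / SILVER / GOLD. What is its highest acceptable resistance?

0.357 Ω

Orange → 3 (first significant figure)
Yellow → 4 (second significant figure)
Silver → ×0.01 multiplier
Gold → ±5% tolerance
34 × 0.01 = 0.34 Ω
Highest = 0.34 × (1 + 5/100) = 0.357 Ω.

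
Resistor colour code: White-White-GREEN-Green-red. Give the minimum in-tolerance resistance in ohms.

97510000 Ω

White → 9 (first significant figure)
White → 9 (second significant figure)
Green → 5 (third significant figure)
Green → ×10^5 multiplier
Red → ±2% tolerance
995 × 100000 = 99500000 Ω
Minimum = 99500000 × (1 − 2/100) = 97510000 Ω.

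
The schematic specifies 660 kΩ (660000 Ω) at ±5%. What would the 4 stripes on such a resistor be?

660000 Ω = 66 × 10^4.
6 → blue
6 → blue
Multiplier 10^4 → yellow.
±5% tolerance → gold.

blue, blue, yellow, gold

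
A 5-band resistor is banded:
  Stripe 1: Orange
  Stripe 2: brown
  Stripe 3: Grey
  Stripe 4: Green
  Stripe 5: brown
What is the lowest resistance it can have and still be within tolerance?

31482000 Ω

Orange → 3 (first significant figure)
Brown → 1 (second significant figure)
Grey → 8 (third significant figure)
Green → ×10^5 multiplier
Brown → ±1% tolerance
318 × 100000 = 31800000 Ω
Lowest = 31800000 × (1 − 1/100) = 31482000 Ω.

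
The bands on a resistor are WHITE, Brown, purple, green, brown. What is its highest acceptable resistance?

92617000 Ω

White → 9 (first significant figure)
Brown → 1 (second significant figure)
Violet → 7 (third significant figure)
Green → ×10^5 multiplier
Brown → ±1% tolerance
917 × 100000 = 91700000 Ω
Highest = 91700000 × (1 + 1/100) = 92617000 Ω.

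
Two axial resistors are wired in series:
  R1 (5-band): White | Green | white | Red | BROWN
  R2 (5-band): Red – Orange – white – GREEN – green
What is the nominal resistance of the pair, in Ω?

23995900 Ω

R1: white, green, white → 959; red ×10^2 → 95900 Ω.
R2: red, orange, white → 239; green ×10^5 → 23900000 Ω.
Series: 95900 + 23900000 = 23995900 Ω.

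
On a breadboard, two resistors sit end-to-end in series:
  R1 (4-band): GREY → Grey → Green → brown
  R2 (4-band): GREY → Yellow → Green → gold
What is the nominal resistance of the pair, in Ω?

R1: grey, grey → 88; green ×10^5 → 8800000 Ω.
R2: grey, yellow → 84; green ×10^5 → 8400000 Ω.
Series: 8800000 + 8400000 = 17200000 Ω.

17200000 Ω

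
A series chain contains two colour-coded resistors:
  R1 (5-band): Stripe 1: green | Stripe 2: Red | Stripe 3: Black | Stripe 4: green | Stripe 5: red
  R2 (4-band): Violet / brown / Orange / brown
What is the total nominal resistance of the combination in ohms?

52071000 Ω

R1: green, red, black → 520; green ×10^5 → 52000000 Ω.
R2: violet, brown → 71; orange ×10^3 → 71000 Ω.
Series: 52000000 + 71000 = 52071000 Ω.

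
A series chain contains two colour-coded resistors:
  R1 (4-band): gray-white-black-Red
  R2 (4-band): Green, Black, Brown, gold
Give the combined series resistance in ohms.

589 Ω

R1: grey, white → 89; black ×1 → 89 Ω.
R2: green, black → 50; brown ×10 → 500 Ω.
Series: 89 + 500 = 589 Ω.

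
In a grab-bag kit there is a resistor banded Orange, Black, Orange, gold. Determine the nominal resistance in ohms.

Orange → 3 (first significant figure)
Black → 0 (second significant figure)
Orange → ×10^3 multiplier
30 × 1000 = 30000 Ω

30000 Ω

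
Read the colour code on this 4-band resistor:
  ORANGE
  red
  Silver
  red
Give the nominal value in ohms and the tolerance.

Orange → 3 (first significant figure)
Red → 2 (second significant figure)
Silver → ×0.01 multiplier
Red → ±2% tolerance
32 × 0.01 = 0.32 Ω

0.32 Ω ±2%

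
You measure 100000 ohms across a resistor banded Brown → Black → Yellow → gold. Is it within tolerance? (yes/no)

yes

Brown → 1 (first significant figure)
Black → 0 (second significant figure)
Yellow → ×10^4 multiplier
Gold → ±5% tolerance
10 × 10000 = 100000 Ω
Allowed range: 95000 Ω to 105000 Ω.
100000 ohms lies inside that range.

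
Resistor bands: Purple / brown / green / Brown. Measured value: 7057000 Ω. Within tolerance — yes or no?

Violet → 7 (first significant figure)
Brown → 1 (second significant figure)
Green → ×10^5 multiplier
Brown → ±1% tolerance
71 × 100000 = 7100000 Ω
Allowed range: 7029000 Ω to 7171000 Ω.
7057000 Ω lies inside that range.

yes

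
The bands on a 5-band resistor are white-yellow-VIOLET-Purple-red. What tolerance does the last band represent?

The last band, red, is the tolerance band.
Red corresponds to ±2%.

±2%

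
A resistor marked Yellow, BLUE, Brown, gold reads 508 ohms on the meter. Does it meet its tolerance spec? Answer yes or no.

Yellow → 4 (first significant figure)
Blue → 6 (second significant figure)
Brown → ×10 multiplier
Gold → ±5% tolerance
46 × 10 = 460 Ω
Allowed range: 437 Ω to 483 Ω.
508 ohms lies outside that range.

no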